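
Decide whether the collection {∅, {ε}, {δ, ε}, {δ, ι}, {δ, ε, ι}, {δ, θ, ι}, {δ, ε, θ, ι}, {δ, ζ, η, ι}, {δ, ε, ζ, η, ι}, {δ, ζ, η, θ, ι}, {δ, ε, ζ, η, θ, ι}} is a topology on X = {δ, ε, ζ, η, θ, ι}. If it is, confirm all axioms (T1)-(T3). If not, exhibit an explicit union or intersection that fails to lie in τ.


τ is NOT a topology on X.

Axiom (T1): ∅ ∈ τ? Yes; X ∈ τ? Yes.
Axiom (T2/T3): check pairwise unions and intersections of members of τ.
Counterexample for (T3): {δ, ε} ∩ {δ, ι} = {δ} ∉ τ. Therefore τ is NOT a topology.


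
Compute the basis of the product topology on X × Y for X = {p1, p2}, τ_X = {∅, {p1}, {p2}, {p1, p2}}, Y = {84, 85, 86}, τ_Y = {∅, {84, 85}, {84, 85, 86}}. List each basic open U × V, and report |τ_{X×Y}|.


Basis B = {∅ × ∅, {p1} × {84, 85}, {p2} × {84, 85}, {p1} × {84, 85, 86}, {p2} × {84, 85, 86}, {p1, p2} × {84, 85}, {p1, p2} × {84, 85, 86}}; |τ_{X×Y}| = 9.

Enumerate products U × V with U ∈ τ_X, V ∈ τ_Y (deduplicated):
  ∅ × ∅ = {} (∅)
  {p1} × {84, 85} = {(p1,84), (p1,85)}
  {p2} × {84, 85} = {(p2,84), (p2,85)}
  {p1} × {84, 85, 86} = {(p1,84), (p1,85), (p1,86)}
  {p2} × {84, 85, 86} = {(p2,84), (p2,85), (p2,86)}
  {p1, p2} × {84, 85} = {(p1,84), (p1,85), (p2,84), (p2,85)}
  {p1, p2} × {84, 85, 86} = {(p1,84), (p1,85), (p1,86), (p2,84), (p2,85), (p2,86)}
These 7 distinct sets form the basis B.
Close under arbitrary unions to get τ_{X×Y}; counting gives |τ_{X×Y}| = 9.


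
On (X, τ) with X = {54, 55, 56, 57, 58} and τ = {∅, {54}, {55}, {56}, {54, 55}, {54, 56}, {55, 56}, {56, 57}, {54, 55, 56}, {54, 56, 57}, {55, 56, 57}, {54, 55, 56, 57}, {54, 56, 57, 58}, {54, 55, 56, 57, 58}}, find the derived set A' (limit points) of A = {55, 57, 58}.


A' = {58}

For each x ∈ X, list the open sets U ∈ τ with x ∈ U, then check whether U ∩ (A ∖ {x}) ≠ ∅ for every such U.
  x = 54: open {54} ∋ x has {54} ∩ (A ∖ {54}) = ∅, so x is NOT a limit point.
  x = 55: open {55} ∋ x has {55} ∩ (A ∖ {55}) = ∅, so x is NOT a limit point.
  x = 56: open {56} ∋ x has {56} ∩ (A ∖ {56}) = ∅, so x is NOT a limit point.
  x = 57: open {56, 57} ∋ x has {56, 57} ∩ (A ∖ {57}) = ∅, so x is NOT a limit point.
  x = 58: opens ∋ x are {54, 56, 57, 58}, {54, 55, 56, 57, 58}; each meets A ∖ {58}, so x IS a limit point.
Collecting: A' = {58}.


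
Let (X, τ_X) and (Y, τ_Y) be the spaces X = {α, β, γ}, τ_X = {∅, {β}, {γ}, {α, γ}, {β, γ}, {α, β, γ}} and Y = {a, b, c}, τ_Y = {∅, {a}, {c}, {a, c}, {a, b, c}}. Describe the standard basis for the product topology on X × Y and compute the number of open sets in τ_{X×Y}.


Basis B = {∅ × ∅, {β} × {a}, {β} × {c}, {γ} × {a}, {γ} × {c}, {α, γ} × {a}, {α, γ} × {c}, {β} × {a, c}, {β, γ} × {a}, {β, γ} × {c}, {γ} × {a, c}, {α, β, γ} × {a}, {α, β, γ} × {c}, {β} × {a, b, c}, {γ} × {a, b, c}, {α, γ} × {a, c}, {β, γ} × {a, c}, {α, γ} × {a, b, c}, {α, β, γ} × {a, c}, {β, γ} × {a, b, c}, {α, β, γ} × {a, b, c}}; |τ_{X×Y}| = 70.

Enumerate products U × V with U ∈ τ_X, V ∈ τ_Y (deduplicated):
  ∅ × ∅ = {} (∅)
  {β} × {a} = {(β,a)}
  {β} × {c} = {(β,c)}
  {γ} × {a} = {(γ,a)}
  {γ} × {c} = {(γ,c)}
  {α, γ} × {a} = {(α,a), (γ,a)}
  {α, γ} × {c} = {(α,c), (γ,c)}
  {β} × {a, c} = {(β,a), (β,c)}
  {β, γ} × {a} = {(β,a), (γ,a)}
  {β, γ} × {c} = {(β,c), (γ,c)}
  {γ} × {a, c} = {(γ,a), (γ,c)}
  {α, β, γ} × {a} = {(α,a), (β,a), (γ,a)}
  {α, β, γ} × {c} = {(α,c), (β,c), (γ,c)}
  {β} × {a, b, c} = {(β,a), (β,b), (β,c)}
  {γ} × {a, b, c} = {(γ,a), (γ,b), (γ,c)}
  {α, γ} × {a, c} = {(α,a), (α,c), (γ,a), (γ,c)}
  {β, γ} × {a, c} = {(β,a), (β,c), (γ,a), (γ,c)}
  {α, γ} × {a, b, c} = {(α,a), (α,b), (α,c), (γ,a), (γ,b), (γ,c)}
  {α, β, γ} × {a, c} = {(α,a), (α,c), (β,a), (β,c), (γ,a), (γ,c)}
  {β, γ} × {a, b, c} = {(β,a), (β,b), (β,c), (γ,a), (γ,b), (γ,c)}
  {α, β, γ} × {a, b, c} = {(α,a), (α,b), (α,c), (β,a), (β,b), (β,c), (γ,a), (γ,b), (γ,c)}
These 21 distinct sets form the basis B.
Close under arbitrary unions to get τ_{X×Y}; counting gives |τ_{X×Y}| = 70.


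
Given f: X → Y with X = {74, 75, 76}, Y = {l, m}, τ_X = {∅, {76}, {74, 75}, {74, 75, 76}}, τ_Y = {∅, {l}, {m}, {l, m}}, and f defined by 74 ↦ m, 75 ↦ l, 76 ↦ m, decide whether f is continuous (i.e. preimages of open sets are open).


f is NOT continuous.

Compute f^{-1}(U) for each U ∈ τ_Y:
  U = ∅: f^{-1}(U) = ∅ ∈ τ_X ✓.
  U = {l}: f^{-1}(U) = {75} ∉ τ_X ✗.
  U = {m}: f^{-1}(U) = {74, 76} ∉ τ_X ✗.
  U = {l, m}: f^{-1}(U) = {74, 75, 76} ∈ τ_X ✓.
Found U = {l} with f^{-1}(U) = {75} not in τ_X. Therefore f is NOT continuous.


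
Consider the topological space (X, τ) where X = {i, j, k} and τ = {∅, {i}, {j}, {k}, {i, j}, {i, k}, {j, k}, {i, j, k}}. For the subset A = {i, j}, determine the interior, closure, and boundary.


int(A) = {i, j}, cl(A) = {i, j}, ∂A = ∅.

Closed sets in (X, τ) are complements of opens:
  closed(X, τ) = {∅, {i}, {j}, {k}, {i, j}, {i, k}, {j, k}, {i, j, k}}.
int(A) = ⋃ {U ∈ τ : U ⊆ A}. Opens contained in A: ∅, {i}, {j}, {i, j}.
Taking the union of these: int(A) = {i, j}.
cl(A) = ⋂ {C closed : A ⊆ C}. Closed sets containing A: {i, j}, {i, j, k}.
Intersecting these: cl(A) = {i, j}.
∂A = cl(A) ∖ int(A) = {i, j} ∖ {i, j} = ∅.


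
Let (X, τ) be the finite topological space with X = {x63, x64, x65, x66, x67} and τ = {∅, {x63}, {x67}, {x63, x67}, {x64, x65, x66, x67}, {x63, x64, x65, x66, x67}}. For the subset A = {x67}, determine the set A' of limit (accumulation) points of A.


A' = {x64, x65, x66}

For each x ∈ X, list the open sets U ∈ τ with x ∈ U, then check whether U ∩ (A ∖ {x}) ≠ ∅ for every such U.
  x = x63: open {x63} ∋ x has {x63} ∩ (A ∖ {x63}) = ∅, so x is NOT a limit point.
  x = x64: opens ∋ x are {x64, x65, x66, x67}, {x63, x64, x65, x66, x67}; each meets A ∖ {x64}, so x IS a limit point.
  x = x65: opens ∋ x are {x64, x65, x66, x67}, {x63, x64, x65, x66, x67}; each meets A ∖ {x65}, so x IS a limit point.
  x = x66: opens ∋ x are {x64, x65, x66, x67}, {x63, x64, x65, x66, x67}; each meets A ∖ {x66}, so x IS a limit point.
  x = x67: open {x67} ∋ x has {x67} ∩ (A ∖ {x67}) = ∅, so x is NOT a limit point.
Collecting: A' = {x64, x65, x66}.


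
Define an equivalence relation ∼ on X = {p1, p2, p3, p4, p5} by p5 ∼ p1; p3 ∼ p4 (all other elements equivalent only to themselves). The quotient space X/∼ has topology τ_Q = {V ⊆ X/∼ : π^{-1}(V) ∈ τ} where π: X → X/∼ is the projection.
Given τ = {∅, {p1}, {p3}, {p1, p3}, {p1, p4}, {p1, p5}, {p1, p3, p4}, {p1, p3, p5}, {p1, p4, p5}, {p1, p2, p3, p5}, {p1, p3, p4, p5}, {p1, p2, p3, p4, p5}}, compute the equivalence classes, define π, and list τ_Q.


X/∼ = {[p1=p5], [p2], [p3=p4]}; |τ_Q| = 4.

Equivalence classes: [p1=p5], [p2], [p3=p4].
Quotient map π: X → X/∼ sends p1 ↦ [p1=p5], p2 ↦ [p2], p3 ↦ [p3=p4], p4 ↦ [p3=p4], p5 ↦ [p1=p5].
For each subset V ⊆ X/∼, compute π^{-1}(V) ⊆ X and check whether π^{-1}(V) ∈ τ. V is open in τ_Q iff π^{-1}(V) ∈ τ.
  V = {}: π^{-1}(V) = ∅ ∈ τ ✓.
  V = {[p1=p5]}: π^{-1}(V) = {p1, p5} ∈ τ ✓.
  V = {[p2]}: π^{-1}(V) = {p2} ∉ τ ✗.
  V = {[p1=p5], [p2]}: π^{-1}(V) = {p1, p2, p5} ∉ τ ✗.
  V = {[p3=p4]}: π^{-1}(V) = {p3, p4} ∉ τ ✗.
  V = {[p1=p5], [p3=p4]}: π^{-1}(V) = {p1, p3, p4, p5} ∈ τ ✓.
  V = {[p2], [p3=p4]}: π^{-1}(V) = {p2, p3, p4} ∉ τ ✗.
  V = {[p1=p5], [p2], [p3=p4]}: π^{-1}(V) = {p1, p2, p3, p4, p5} ∈ τ ✓.
Open sets in the quotient: τ_Q = {{}, {[p1=p5]}, {[p1=p5], [p3=p4]}, {[p1=p5], [p2], [p3=p4]}} (4 elements).


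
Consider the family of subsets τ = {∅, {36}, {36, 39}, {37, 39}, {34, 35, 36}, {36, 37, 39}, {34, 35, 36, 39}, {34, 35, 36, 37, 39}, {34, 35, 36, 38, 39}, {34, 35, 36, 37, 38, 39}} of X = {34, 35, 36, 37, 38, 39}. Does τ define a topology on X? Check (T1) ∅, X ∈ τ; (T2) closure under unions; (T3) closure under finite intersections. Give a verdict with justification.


τ is NOT a topology on X.

Axiom (T1): ∅ ∈ τ? Yes; X ∈ τ? Yes.
Axiom (T2/T3): check pairwise unions and intersections of members of τ.
Counterexample for (T3): {36, 39} ∩ {37, 39} = {39} ∉ τ. Therefore τ is NOT a topology.


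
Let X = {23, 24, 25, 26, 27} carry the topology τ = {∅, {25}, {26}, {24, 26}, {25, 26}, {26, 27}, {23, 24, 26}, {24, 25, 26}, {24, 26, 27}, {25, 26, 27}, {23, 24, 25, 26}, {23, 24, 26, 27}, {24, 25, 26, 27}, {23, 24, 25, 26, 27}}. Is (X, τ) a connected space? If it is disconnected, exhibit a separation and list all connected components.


(X, τ) is disconnected; components = [{25}, {23, 24, 26, 27}].

Find clopen sets (U ∈ τ with X ∖ U ∈ τ):
  U = ∅, X ∖ U = {23, 24, 25, 26, 27} — both open, so U is clopen.
  U = {25}, X ∖ U = {23, 24, 26, 27} — both open, so U is clopen.
  U = {23, 24, 26, 27}, X ∖ U = {25} — both open, so U is clopen.
  U = {23, 24, 25, 26, 27}, X ∖ U = ∅ — both open, so U is clopen.
Nontrivial clopen(s) exist: e.g. {23, 24, 26, 27}. So (X, τ) is disconnected.
Compute connected components by grouping points that agree on all clopens:
  component: {25}
  component: {23, 24, 26, 27}


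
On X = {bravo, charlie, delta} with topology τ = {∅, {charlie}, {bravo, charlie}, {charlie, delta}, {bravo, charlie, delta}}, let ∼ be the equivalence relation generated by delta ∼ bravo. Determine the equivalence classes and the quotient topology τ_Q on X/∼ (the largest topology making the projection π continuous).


X/∼ = {[bravo=delta], [charlie]}; |τ_Q| = 3.

Equivalence classes: [bravo=delta], [charlie].
Quotient map π: X → X/∼ sends bravo ↦ [bravo=delta], charlie ↦ [charlie], delta ↦ [bravo=delta].
For each subset V ⊆ X/∼, compute π^{-1}(V) ⊆ X and check whether π^{-1}(V) ∈ τ. V is open in τ_Q iff π^{-1}(V) ∈ τ.
  V = {}: π^{-1}(V) = ∅ ∈ τ ✓.
  V = {[bravo=delta]}: π^{-1}(V) = {bravo, delta} ∉ τ ✗.
  V = {[charlie]}: π^{-1}(V) = {charlie} ∈ τ ✓.
  V = {[bravo=delta], [charlie]}: π^{-1}(V) = {bravo, charlie, delta} ∈ τ ✓.
Open sets in the quotient: τ_Q = {{}, {[charlie]}, {[bravo=delta], [charlie]}} (3 elements).


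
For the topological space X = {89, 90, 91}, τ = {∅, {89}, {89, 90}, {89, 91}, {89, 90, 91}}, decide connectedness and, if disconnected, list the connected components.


(X, τ) is connected.

Find clopen sets (U ∈ τ with X ∖ U ∈ τ):
  U = ∅, X ∖ U = {89, 90, 91} — both open, so U is clopen.
  U = {89, 90, 91}, X ∖ U = ∅ — both open, so U is clopen.
Only trivial clopens (∅ and X) exist, so (X, τ) is connected.
Compute connected components by grouping points that agree on all clopens:
  component: {89, 90, 91}


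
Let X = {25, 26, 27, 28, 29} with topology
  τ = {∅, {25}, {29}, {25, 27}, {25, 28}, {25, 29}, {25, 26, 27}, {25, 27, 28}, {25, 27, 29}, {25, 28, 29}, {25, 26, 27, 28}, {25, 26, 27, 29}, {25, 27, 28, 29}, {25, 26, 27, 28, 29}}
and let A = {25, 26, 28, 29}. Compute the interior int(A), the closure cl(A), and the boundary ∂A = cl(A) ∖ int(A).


int(A) = {25, 28, 29}, cl(A) = {25, 26, 27, 28, 29}, ∂A = {26, 27}.

Closed sets in (X, τ) are complements of opens:
  closed(X, τ) = {∅, {26}, {28}, {29}, {26, 27}, {26, 28}, {26, 29}, {28, 29}, {26, 27, 28}, {26, 27, 29}, {26, 28, 29}, {25, 26, 27, 28}, {26, 27, 28, 29}, {25, 26, 27, 28, 29}}.
int(A) = ⋃ {U ∈ τ : U ⊆ A}. Opens contained in A: ∅, {25}, {29}, {25, 28}, {25, 29}, {25, 28, 29}.
Taking the union of these: int(A) = {25, 28, 29}.
cl(A) = ⋂ {C closed : A ⊆ C}. Closed sets containing A: {25, 26, 27, 28, 29}.
Intersecting these: cl(A) = {25, 26, 27, 28, 29}.
∂A = cl(A) ∖ int(A) = {25, 26, 27, 28, 29} ∖ {25, 28, 29} = {26, 27}.


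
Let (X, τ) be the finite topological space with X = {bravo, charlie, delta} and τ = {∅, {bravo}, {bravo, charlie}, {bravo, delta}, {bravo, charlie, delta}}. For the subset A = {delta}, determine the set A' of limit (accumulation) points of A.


A' = ∅

For each x ∈ X, list the open sets U ∈ τ with x ∈ U, then check whether U ∩ (A ∖ {x}) ≠ ∅ for every such U.
  x = bravo: open {bravo} ∋ x has {bravo} ∩ (A ∖ {bravo}) = ∅, so x is NOT a limit point.
  x = charlie: open {bravo, charlie} ∋ x has {bravo, charlie} ∩ (A ∖ {charlie}) = ∅, so x is NOT a limit point.
  x = delta: open {bravo, delta} ∋ x has {bravo, delta} ∩ (A ∖ {delta}) = ∅, so x is NOT a limit point.
Collecting: A' = ∅.


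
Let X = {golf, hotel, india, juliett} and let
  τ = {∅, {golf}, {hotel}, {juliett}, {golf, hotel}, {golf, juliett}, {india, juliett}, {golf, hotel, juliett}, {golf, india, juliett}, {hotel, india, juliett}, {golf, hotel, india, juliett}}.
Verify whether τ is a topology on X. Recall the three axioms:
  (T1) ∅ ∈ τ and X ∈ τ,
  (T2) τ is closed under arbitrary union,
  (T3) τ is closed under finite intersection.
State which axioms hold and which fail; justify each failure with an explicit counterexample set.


τ is NOT a topology on X.

Axiom (T1): ∅ ∈ τ? Yes; X ∈ τ? Yes.
Axiom (T2/T3): check pairwise unions and intersections of members of τ.
Counterexample for (T2): {hotel} ∪ {juliett} = {hotel, juliett} ∉ τ. Therefore τ is NOT a topology.


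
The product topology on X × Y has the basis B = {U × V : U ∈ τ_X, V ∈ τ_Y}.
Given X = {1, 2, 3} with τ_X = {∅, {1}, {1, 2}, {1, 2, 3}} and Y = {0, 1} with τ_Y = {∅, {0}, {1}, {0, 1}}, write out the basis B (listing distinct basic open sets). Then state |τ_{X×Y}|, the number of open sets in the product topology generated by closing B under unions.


Basis B = {∅ × ∅, {1} × {0}, {1} × {1}, {1} × {0, 1}, {1, 2} × {0}, {1, 2} × {1}, {1, 2, 3} × {0}, {1, 2, 3} × {1}, {1, 2} × {0, 1}, {1, 2, 3} × {0, 1}}; |τ_{X×Y}| = 16.

Enumerate products U × V with U ∈ τ_X, V ∈ τ_Y (deduplicated):
  ∅ × ∅ = {} (∅)
  {1} × {0} = {(1,0)}
  {1} × {1} = {(1,1)}
  {1} × {0, 1} = {(1,0), (1,1)}
  {1, 2} × {0} = {(1,0), (2,0)}
  {1, 2} × {1} = {(1,1), (2,1)}
  {1, 2, 3} × {0} = {(1,0), (2,0), (3,0)}
  {1, 2, 3} × {1} = {(1,1), (2,1), (3,1)}
  {1, 2} × {0, 1} = {(1,0), (1,1), (2,0), (2,1)}
  {1, 2, 3} × {0, 1} = {(1,0), (1,1), (2,0), (2,1), (3,0), (3,1)}
These 10 distinct sets form the basis B.
Close under arbitrary unions to get τ_{X×Y}; counting gives |τ_{X×Y}| = 16.


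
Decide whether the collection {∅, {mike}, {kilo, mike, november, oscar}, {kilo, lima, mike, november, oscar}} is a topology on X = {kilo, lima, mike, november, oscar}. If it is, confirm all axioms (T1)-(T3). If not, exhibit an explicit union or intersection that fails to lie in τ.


τ IS a topology on X.

Axiom (T1): ∅ ∈ τ? Yes; X ∈ τ? Yes.
Axiom (T2/T3): check pairwise unions and intersections of members of τ.
All pairwise intersections and unions checked — each lies in τ. Therefore τ satisfies (T1), (T2), (T3): it IS a topology on X.


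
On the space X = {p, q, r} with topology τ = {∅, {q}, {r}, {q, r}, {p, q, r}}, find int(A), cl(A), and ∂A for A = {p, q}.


int(A) = {q}, cl(A) = {p, q}, ∂A = {p}.

Closed sets in (X, τ) are complements of opens:
  closed(X, τ) = {∅, {p}, {p, q}, {p, r}, {p, q, r}}.
int(A) = ⋃ {U ∈ τ : U ⊆ A}. Opens contained in A: ∅, {q}.
Taking the union of these: int(A) = {q}.
cl(A) = ⋂ {C closed : A ⊆ C}. Closed sets containing A: {p, q}, {p, q, r}.
Intersecting these: cl(A) = {p, q}.
∂A = cl(A) ∖ int(A) = {p, q} ∖ {q} = {p}.


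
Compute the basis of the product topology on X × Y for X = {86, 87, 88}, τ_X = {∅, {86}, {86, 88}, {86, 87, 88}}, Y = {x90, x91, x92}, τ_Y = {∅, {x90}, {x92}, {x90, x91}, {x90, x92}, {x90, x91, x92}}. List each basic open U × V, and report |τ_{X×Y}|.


Basis B = {∅ × ∅, {86} × {x90}, {86} × {x92}, {86} × {x90, x91}, {86} × {x90, x92}, {86, 88} × {x90}, {86, 88} × {x92}, {86} × {x90, x91, x92}, {86, 87, 88} × {x90}, {86, 87, 88} × {x92}, {86, 88} × {x90, x91}, {86, 88} × {x90, x92}, {86, 88} × {x90, x91, x92}, {86, 87, 88} × {x90, x91}, {86, 87, 88} × {x90, x92}, {86, 87, 88} × {x90, x91, x92}}; |τ_{X×Y}| = 40.

Enumerate products U × V with U ∈ τ_X, V ∈ τ_Y (deduplicated):
  ∅ × ∅ = {} (∅)
  {86} × {x90} = {(86,x90)}
  {86} × {x92} = {(86,x92)}
  {86} × {x90, x91} = {(86,x90), (86,x91)}
  {86} × {x90, x92} = {(86,x90), (86,x92)}
  {86, 88} × {x90} = {(86,x90), (88,x90)}
  {86, 88} × {x92} = {(86,x92), (88,x92)}
  {86} × {x90, x91, x92} = {(86,x90), (86,x91), (86,x92)}
  {86, 87, 88} × {x90} = {(86,x90), (87,x90), (88,x90)}
  {86, 87, 88} × {x92} = {(86,x92), (87,x92), (88,x92)}
  {86, 88} × {x90, x91} = {(86,x90), (86,x91), (88,x90), (88,x91)}
  {86, 88} × {x90, x92} = {(86,x90), (86,x92), (88,x90), (88,x92)}
  {86, 88} × {x90, x91, x92} = {(86,x90), (86,x91), (86,x92), (88,x90), (88,x91), (88,x92)}
  {86, 87, 88} × {x90, x91} = {(86,x90), (86,x91), (87,x90), (87,x91), (88,x90), (88,x91)}
  {86, 87, 88} × {x90, x92} = {(86,x90), (86,x92), (87,x90), (87,x92), (88,x90), (88,x92)}
  {86, 87, 88} × {x90, x91, x92} = {(86,x90), (86,x91), (86,x92), (87,x90), (87,x91), (87,x92), (88,x90), (88,x91), (88,x92)}
These 16 distinct sets form the basis B.
Close under arbitrary unions to get τ_{X×Y}; counting gives |τ_{X×Y}| = 40.


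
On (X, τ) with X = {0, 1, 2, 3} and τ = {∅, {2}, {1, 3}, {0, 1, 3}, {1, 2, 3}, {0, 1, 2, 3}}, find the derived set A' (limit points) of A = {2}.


A' = ∅

For each x ∈ X, list the open sets U ∈ τ with x ∈ U, then check whether U ∩ (A ∖ {x}) ≠ ∅ for every such U.
  x = 0: open {0, 1, 3} ∋ x has {0, 1, 3} ∩ (A ∖ {0}) = ∅, so x is NOT a limit point.
  x = 1: open {1, 3} ∋ x has {1, 3} ∩ (A ∖ {1}) = ∅, so x is NOT a limit point.
  x = 2: open {2} ∋ x has {2} ∩ (A ∖ {2}) = ∅, so x is NOT a limit point.
  x = 3: open {1, 3} ∋ x has {1, 3} ∩ (A ∖ {3}) = ∅, so x is NOT a limit point.
Collecting: A' = ∅.


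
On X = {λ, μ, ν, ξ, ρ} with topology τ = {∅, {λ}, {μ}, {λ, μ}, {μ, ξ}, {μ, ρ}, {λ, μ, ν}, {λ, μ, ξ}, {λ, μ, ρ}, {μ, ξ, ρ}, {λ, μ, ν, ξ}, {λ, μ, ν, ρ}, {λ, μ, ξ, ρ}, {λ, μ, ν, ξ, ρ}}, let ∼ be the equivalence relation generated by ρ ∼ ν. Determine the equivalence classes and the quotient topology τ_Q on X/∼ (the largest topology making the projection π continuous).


X/∼ = {[λ], [μ], [ν=ρ], [ξ]}; |τ_Q| = 8.

Equivalence classes: [λ], [μ], [ν=ρ], [ξ].
Quotient map π: X → X/∼ sends λ ↦ [λ], μ ↦ [μ], ν ↦ [ν=ρ], ξ ↦ [ξ], ρ ↦ [ν=ρ].
For each subset V ⊆ X/∼, compute π^{-1}(V) ⊆ X and check whether π^{-1}(V) ∈ τ. V is open in τ_Q iff π^{-1}(V) ∈ τ.
  V = {}: π^{-1}(V) = ∅ ∈ τ ✓.
  V = {[λ]}: π^{-1}(V) = {λ} ∈ τ ✓.
  V = {[μ]}: π^{-1}(V) = {μ} ∈ τ ✓.
  V = {[λ], [μ]}: π^{-1}(V) = {λ, μ} ∈ τ ✓.
  V = {[ν=ρ]}: π^{-1}(V) = {ν, ρ} ∉ τ ✗.
  V = {[λ], [ν=ρ]}: π^{-1}(V) = {λ, ν, ρ} ∉ τ ✗.
  V = {[μ], [ν=ρ]}: π^{-1}(V) = {μ, ν, ρ} ∉ τ ✗.
  V = {[λ], [μ], [ν=ρ]}: π^{-1}(V) = {λ, μ, ν, ρ} ∈ τ ✓.
  V = {[ξ]}: π^{-1}(V) = {ξ} ∉ τ ✗.
  V = {[λ], [ξ]}: π^{-1}(V) = {λ, ξ} ∉ τ ✗.
  V = {[μ], [ξ]}: π^{-1}(V) = {μ, ξ} ∈ τ ✓.
  V = {[λ], [μ], [ξ]}: π^{-1}(V) = {λ, μ, ξ} ∈ τ ✓.
  V = {[ν=ρ], [ξ]}: π^{-1}(V) = {ν, ξ, ρ} ∉ τ ✗.
  V = {[λ], [ν=ρ], [ξ]}: π^{-1}(V) = {λ, ν, ξ, ρ} ∉ τ ✗.
  V = {[μ], [ν=ρ], [ξ]}: π^{-1}(V) = {μ, ν, ξ, ρ} ∉ τ ✗.
  V = {[λ], [μ], [ν=ρ], [ξ]}: π^{-1}(V) = {λ, μ, ν, ξ, ρ} ∈ τ ✓.
Open sets in the quotient: τ_Q = {{}, {[λ]}, {[μ]}, {[λ], [μ]}, {[λ], [μ], [ν=ρ]}, {[μ], [ξ]}, {[λ], [μ], [ξ]}, {[λ], [μ], [ν=ρ], [ξ]}} (8 elements).


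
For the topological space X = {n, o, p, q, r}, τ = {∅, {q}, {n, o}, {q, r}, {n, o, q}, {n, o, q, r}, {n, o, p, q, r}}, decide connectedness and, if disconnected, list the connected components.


(X, τ) is connected.

Find clopen sets (U ∈ τ with X ∖ U ∈ τ):
  U = ∅, X ∖ U = {n, o, p, q, r} — both open, so U is clopen.
  U = {n, o, p, q, r}, X ∖ U = ∅ — both open, so U is clopen.
Only trivial clopens (∅ and X) exist, so (X, τ) is connected.
Compute connected components by grouping points that agree on all clopens:
  component: {n, o, p, q, r}


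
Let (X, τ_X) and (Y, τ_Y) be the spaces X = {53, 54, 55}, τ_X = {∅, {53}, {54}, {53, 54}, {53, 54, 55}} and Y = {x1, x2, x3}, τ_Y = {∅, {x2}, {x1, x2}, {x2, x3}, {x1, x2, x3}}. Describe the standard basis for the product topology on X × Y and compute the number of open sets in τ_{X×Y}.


Basis B = {∅ × ∅, {53} × {x2}, {54} × {x2}, {53} × {x1, x2}, {53} × {x2, x3}, {53, 54} × {x2}, {54} × {x1, x2}, {54} × {x2, x3}, {53} × {x1, x2, x3}, {53, 54, 55} × {x2}, {54} × {x1, x2, x3}, {53, 54} × {x1, x2}, {53, 54} × {x2, x3}, {53, 54} × {x1, x2, x3}, {53, 54, 55} × {x1, x2}, {53, 54, 55} × {x2, x3}, {53, 54, 55} × {x1, x2, x3}}; |τ_{X×Y}| = 50.

Enumerate products U × V with U ∈ τ_X, V ∈ τ_Y (deduplicated):
  ∅ × ∅ = {} (∅)
  {53} × {x2} = {(53,x2)}
  {54} × {x2} = {(54,x2)}
  {53} × {x1, x2} = {(53,x1), (53,x2)}
  {53} × {x2, x3} = {(53,x2), (53,x3)}
  {53, 54} × {x2} = {(53,x2), (54,x2)}
  {54} × {x1, x2} = {(54,x1), (54,x2)}
  {54} × {x2, x3} = {(54,x2), (54,x3)}
  {53} × {x1, x2, x3} = {(53,x1), (53,x2), (53,x3)}
  {53, 54, 55} × {x2} = {(53,x2), (54,x2), (55,x2)}
  {54} × {x1, x2, x3} = {(54,x1), (54,x2), (54,x3)}
  {53, 54} × {x1, x2} = {(53,x1), (53,x2), (54,x1), (54,x2)}
  {53, 54} × {x2, x3} = {(53,x2), (53,x3), (54,x2), (54,x3)}
  {53, 54} × {x1, x2, x3} = {(53,x1), (53,x2), (53,x3), (54,x1), (54,x2), (54,x3)}
  {53, 54, 55} × {x1, x2} = {(53,x1), (53,x2), (54,x1), (54,x2), (55,x1), (55,x2)}
  {53, 54, 55} × {x2, x3} = {(53,x2), (53,x3), (54,x2), (54,x3), (55,x2), (55,x3)}
  {53, 54, 55} × {x1, x2, x3} = {(53,x1), (53,x2), (53,x3), (54,x1), (54,x2), (54,x3), (55,x1), (55,x2), (55,x3)}
These 17 distinct sets form the basis B.
Close under arbitrary unions to get τ_{X×Y}; counting gives |τ_{X×Y}| = 50.


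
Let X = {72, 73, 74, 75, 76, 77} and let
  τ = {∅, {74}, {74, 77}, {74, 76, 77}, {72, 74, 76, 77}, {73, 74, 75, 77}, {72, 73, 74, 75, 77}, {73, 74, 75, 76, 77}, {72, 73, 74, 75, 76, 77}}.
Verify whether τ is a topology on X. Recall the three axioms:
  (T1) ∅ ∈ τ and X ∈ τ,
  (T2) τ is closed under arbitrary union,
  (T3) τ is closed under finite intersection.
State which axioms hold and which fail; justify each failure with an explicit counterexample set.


τ is NOT a topology on X.

Axiom (T1): ∅ ∈ τ? Yes; X ∈ τ? Yes.
Axiom (T2/T3): check pairwise unions and intersections of members of τ.
Counterexample for (T3): {72, 74, 76, 77} ∩ {72, 73, 74, 75, 77} = {72, 74, 77} ∉ τ. Therefore τ is NOT a topology.


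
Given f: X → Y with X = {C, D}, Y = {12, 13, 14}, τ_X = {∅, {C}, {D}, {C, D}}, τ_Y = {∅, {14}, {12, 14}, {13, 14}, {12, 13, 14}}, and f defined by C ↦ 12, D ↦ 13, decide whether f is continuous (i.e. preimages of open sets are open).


f IS continuous.

Compute f^{-1}(U) for each U ∈ τ_Y:
  U = ∅: f^{-1}(U) = ∅ ∈ τ_X ✓.
  U = {14}: f^{-1}(U) = ∅ ∈ τ_X ✓.
  U = {12, 14}: f^{-1}(U) = {C} ∈ τ_X ✓.
  U = {13, 14}: f^{-1}(U) = {D} ∈ τ_X ✓.
  U = {12, 13, 14}: f^{-1}(U) = {C, D} ∈ τ_X ✓.
Every preimage lies in τ_X, so f IS continuous.


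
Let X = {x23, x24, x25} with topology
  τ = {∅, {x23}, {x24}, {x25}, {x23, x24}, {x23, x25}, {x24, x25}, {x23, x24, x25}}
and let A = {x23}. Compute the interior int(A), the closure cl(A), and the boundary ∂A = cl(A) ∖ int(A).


int(A) = {x23}, cl(A) = {x23}, ∂A = ∅.

Closed sets in (X, τ) are complements of opens:
  closed(X, τ) = {∅, {x23}, {x24}, {x25}, {x23, x24}, {x23, x25}, {x24, x25}, {x23, x24, x25}}.
int(A) = ⋃ {U ∈ τ : U ⊆ A}. Opens contained in A: ∅, {x23}.
Taking the union of these: int(A) = {x23}.
cl(A) = ⋂ {C closed : A ⊆ C}. Closed sets containing A: {x23}, {x23, x24}, {x23, x25}, {x23, x24, x25}.
Intersecting these: cl(A) = {x23}.
∂A = cl(A) ∖ int(A) = {x23} ∖ {x23} = ∅.


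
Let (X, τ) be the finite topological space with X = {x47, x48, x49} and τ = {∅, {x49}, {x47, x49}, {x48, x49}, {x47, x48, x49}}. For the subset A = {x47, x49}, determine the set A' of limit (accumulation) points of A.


A' = {x47, x48}

For each x ∈ X, list the open sets U ∈ τ with x ∈ U, then check whether U ∩ (A ∖ {x}) ≠ ∅ for every such U.
  x = x47: opens ∋ x are {x47, x49}, {x47, x48, x49}; each meets A ∖ {x47}, so x IS a limit point.
  x = x48: opens ∋ x are {x48, x49}, {x47, x48, x49}; each meets A ∖ {x48}, so x IS a limit point.
  x = x49: open {x49} ∋ x has {x49} ∩ (A ∖ {x49}) = ∅, so x is NOT a limit point.
Collecting: A' = {x47, x48}.


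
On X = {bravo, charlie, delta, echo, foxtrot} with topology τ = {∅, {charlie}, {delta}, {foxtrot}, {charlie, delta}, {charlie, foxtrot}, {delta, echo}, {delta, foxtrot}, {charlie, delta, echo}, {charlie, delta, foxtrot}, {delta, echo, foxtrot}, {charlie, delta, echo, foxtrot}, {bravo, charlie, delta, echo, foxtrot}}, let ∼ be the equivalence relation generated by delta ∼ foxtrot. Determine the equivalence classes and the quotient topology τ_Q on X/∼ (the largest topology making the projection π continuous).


X/∼ = {[bravo], [charlie], [delta=foxtrot], [echo]}; |τ_Q| = 7.

Equivalence classes: [bravo], [charlie], [delta=foxtrot], [echo].
Quotient map π: X → X/∼ sends bravo ↦ [bravo], charlie ↦ [charlie], delta ↦ [delta=foxtrot], echo ↦ [echo], foxtrot ↦ [delta=foxtrot].
For each subset V ⊆ X/∼, compute π^{-1}(V) ⊆ X and check whether π^{-1}(V) ∈ τ. V is open in τ_Q iff π^{-1}(V) ∈ τ.
  V = {}: π^{-1}(V) = ∅ ∈ τ ✓.
  V = {[bravo]}: π^{-1}(V) = {bravo} ∉ τ ✗.
  V = {[charlie]}: π^{-1}(V) = {charlie} ∈ τ ✓.
  V = {[bravo], [charlie]}: π^{-1}(V) = {bravo, charlie} ∉ τ ✗.
  V = {[delta=foxtrot]}: π^{-1}(V) = {delta, foxtrot} ∈ τ ✓.
  V = {[bravo], [delta=foxtrot]}: π^{-1}(V) = {bravo, delta, foxtrot} ∉ τ ✗.
  V = {[charlie], [delta=foxtrot]}: π^{-1}(V) = {charlie, delta, foxtrot} ∈ τ ✓.
  V = {[bravo], [charlie], [delta=foxtrot]}: π^{-1}(V) = {bravo, charlie, delta, foxtrot} ∉ τ ✗.
  V = {[echo]}: π^{-1}(V) = {echo} ∉ τ ✗.
  V = {[bravo], [echo]}: π^{-1}(V) = {bravo, echo} ∉ τ ✗.
  V = {[charlie], [echo]}: π^{-1}(V) = {charlie, echo} ∉ τ ✗.
  V = {[bravo], [charlie], [echo]}: π^{-1}(V) = {bravo, charlie, echo} ∉ τ ✗.
  V = {[delta=foxtrot], [echo]}: π^{-1}(V) = {delta, echo, foxtrot} ∈ τ ✓.
  V = {[bravo], [delta=foxtrot], [echo]}: π^{-1}(V) = {bravo, delta, echo, foxtrot} ∉ τ ✗.
  V = {[charlie], [delta=foxtrot], [echo]}: π^{-1}(V) = {charlie, delta, echo, foxtrot} ∈ τ ✓.
  V = {[bravo], [charlie], [delta=foxtrot], [echo]}: π^{-1}(V) = {bravo, charlie, delta, echo, foxtrot} ∈ τ ✓.
Open sets in the quotient: τ_Q = {{}, {[charlie]}, {[delta=foxtrot]}, {[charlie], [delta=foxtrot]}, {[delta=foxtrot], [echo]}, {[charlie], [delta=foxtrot], [echo]}, {[bravo], [charlie], [delta=foxtrot], [echo]}} (7 elements).


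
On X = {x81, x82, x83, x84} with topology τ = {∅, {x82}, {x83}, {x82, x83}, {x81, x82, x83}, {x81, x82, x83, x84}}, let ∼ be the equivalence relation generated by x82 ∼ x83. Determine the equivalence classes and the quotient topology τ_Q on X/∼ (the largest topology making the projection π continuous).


X/∼ = {[x81], [x82=x83], [x84]}; |τ_Q| = 4.

Equivalence classes: [x81], [x82=x83], [x84].
Quotient map π: X → X/∼ sends x81 ↦ [x81], x82 ↦ [x82=x83], x83 ↦ [x82=x83], x84 ↦ [x84].
For each subset V ⊆ X/∼, compute π^{-1}(V) ⊆ X and check whether π^{-1}(V) ∈ τ. V is open in τ_Q iff π^{-1}(V) ∈ τ.
  V = {}: π^{-1}(V) = ∅ ∈ τ ✓.
  V = {[x81]}: π^{-1}(V) = {x81} ∉ τ ✗.
  V = {[x82=x83]}: π^{-1}(V) = {x82, x83} ∈ τ ✓.
  V = {[x81], [x82=x83]}: π^{-1}(V) = {x81, x82, x83} ∈ τ ✓.
  V = {[x84]}: π^{-1}(V) = {x84} ∉ τ ✗.
  V = {[x81], [x84]}: π^{-1}(V) = {x81, x84} ∉ τ ✗.
  V = {[x82=x83], [x84]}: π^{-1}(V) = {x82, x83, x84} ∉ τ ✗.
  V = {[x81], [x82=x83], [x84]}: π^{-1}(V) = {x81, x82, x83, x84} ∈ τ ✓.
Open sets in the quotient: τ_Q = {{}, {[x82=x83]}, {[x81], [x82=x83]}, {[x81], [x82=x83], [x84]}} (4 elements).


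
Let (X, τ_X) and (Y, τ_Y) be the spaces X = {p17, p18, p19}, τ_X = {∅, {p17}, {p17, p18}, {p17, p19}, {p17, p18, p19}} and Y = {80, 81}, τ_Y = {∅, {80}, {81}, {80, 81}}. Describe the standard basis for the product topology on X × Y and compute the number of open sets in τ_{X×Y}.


Basis B = {∅ × ∅, {p17} × {80}, {p17} × {81}, {p17} × {80, 81}, {p17, p18} × {80}, {p17, p19} × {80}, {p17, p18} × {81}, {p17, p19} × {81}, {p17, p18, p19} × {80}, {p17, p18, p19} × {81}, {p17, p18} × {80, 81}, {p17, p19} × {80, 81}, {p17, p18, p19} × {80, 81}}; |τ_{X×Y}| = 25.

Enumerate products U × V with U ∈ τ_X, V ∈ τ_Y (deduplicated):
  ∅ × ∅ = {} (∅)
  {p17} × {80} = {(p17,80)}
  {p17} × {81} = {(p17,81)}
  {p17} × {80, 81} = {(p17,80), (p17,81)}
  {p17, p18} × {80} = {(p17,80), (p18,80)}
  {p17, p19} × {80} = {(p17,80), (p19,80)}
  {p17, p18} × {81} = {(p17,81), (p18,81)}
  {p17, p19} × {81} = {(p17,81), (p19,81)}
  {p17, p18, p19} × {80} = {(p17,80), (p18,80), (p19,80)}
  {p17, p18, p19} × {81} = {(p17,81), (p18,81), (p19,81)}
  {p17, p18} × {80, 81} = {(p17,80), (p17,81), (p18,80), (p18,81)}
  {p17, p19} × {80, 81} = {(p17,80), (p17,81), (p19,80), (p19,81)}
  {p17, p18, p19} × {80, 81} = {(p17,80), (p17,81), (p18,80), (p18,81), (p19,80), (p19,81)}
These 13 distinct sets form the basis B.
Close under arbitrary unions to get τ_{X×Y}; counting gives |τ_{X×Y}| = 25.


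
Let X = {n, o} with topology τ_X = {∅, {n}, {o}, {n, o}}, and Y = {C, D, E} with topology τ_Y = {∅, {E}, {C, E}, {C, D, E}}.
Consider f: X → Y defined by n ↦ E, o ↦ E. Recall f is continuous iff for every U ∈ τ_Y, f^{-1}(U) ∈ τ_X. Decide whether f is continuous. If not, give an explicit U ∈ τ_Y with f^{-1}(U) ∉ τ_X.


f IS continuous.

Compute f^{-1}(U) for each U ∈ τ_Y:
  U = ∅: f^{-1}(U) = ∅ ∈ τ_X ✓.
  U = {E}: f^{-1}(U) = {n, o} ∈ τ_X ✓.
  U = {C, E}: f^{-1}(U) = {n, o} ∈ τ_X ✓.
  U = {C, D, E}: f^{-1}(U) = {n, o} ∈ τ_X ✓.
Every preimage lies in τ_X, so f IS continuous.


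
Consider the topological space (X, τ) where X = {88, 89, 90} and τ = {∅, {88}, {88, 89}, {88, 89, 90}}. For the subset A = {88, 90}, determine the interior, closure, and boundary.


int(A) = {88}, cl(A) = {88, 89, 90}, ∂A = {89, 90}.

Closed sets in (X, τ) are complements of opens:
  closed(X, τ) = {∅, {90}, {89, 90}, {88, 89, 90}}.
int(A) = ⋃ {U ∈ τ : U ⊆ A}. Opens contained in A: ∅, {88}.
Taking the union of these: int(A) = {88}.
cl(A) = ⋂ {C closed : A ⊆ C}. Closed sets containing A: {88, 89, 90}.
Intersecting these: cl(A) = {88, 89, 90}.
∂A = cl(A) ∖ int(A) = {88, 89, 90} ∖ {88} = {89, 90}.


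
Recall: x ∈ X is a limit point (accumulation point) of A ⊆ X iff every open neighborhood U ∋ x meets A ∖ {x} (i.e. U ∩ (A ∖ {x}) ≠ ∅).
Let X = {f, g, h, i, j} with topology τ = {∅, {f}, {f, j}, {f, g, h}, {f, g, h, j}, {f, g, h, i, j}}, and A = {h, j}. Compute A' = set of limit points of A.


A' = {g, i}

For each x ∈ X, list the open sets U ∈ τ with x ∈ U, then check whether U ∩ (A ∖ {x}) ≠ ∅ for every such U.
  x = f: open {f} ∋ x has {f} ∩ (A ∖ {f}) = ∅, so x is NOT a limit point.
  x = g: opens ∋ x are {f, g, h}, {f, g, h, j}, {f, g, h, i, j}; each meets A ∖ {g}, so x IS a limit point.
  x = h: open {f, g, h} ∋ x has {f, g, h} ∩ (A ∖ {h}) = ∅, so x is NOT a limit point.
  x = i: opens ∋ x are {f, g, h, i, j}; each meets A ∖ {i}, so x IS a limit point.
  x = j: open {f, j} ∋ x has {f, j} ∩ (A ∖ {j}) = ∅, so x is NOT a limit point.
Collecting: A' = {g, i}.


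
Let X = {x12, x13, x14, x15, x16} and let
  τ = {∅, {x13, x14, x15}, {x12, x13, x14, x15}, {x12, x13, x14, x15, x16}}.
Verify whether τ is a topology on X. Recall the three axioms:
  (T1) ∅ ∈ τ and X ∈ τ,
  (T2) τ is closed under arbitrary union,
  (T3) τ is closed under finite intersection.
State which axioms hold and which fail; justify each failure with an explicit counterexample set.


τ IS a topology on X.

Axiom (T1): ∅ ∈ τ? Yes; X ∈ τ? Yes.
Axiom (T2/T3): check pairwise unions and intersections of members of τ.
All pairwise intersections and unions checked — each lies in τ. Therefore τ satisfies (T1), (T2), (T3): it IS a topology on X.


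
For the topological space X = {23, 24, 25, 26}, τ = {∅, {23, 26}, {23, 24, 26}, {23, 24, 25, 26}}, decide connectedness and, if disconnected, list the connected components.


(X, τ) is connected.

Find clopen sets (U ∈ τ with X ∖ U ∈ τ):
  U = ∅, X ∖ U = {23, 24, 25, 26} — both open, so U is clopen.
  U = {23, 24, 25, 26}, X ∖ U = ∅ — both open, so U is clopen.
Only trivial clopens (∅ and X) exist, so (X, τ) is connected.
Compute connected components by grouping points that agree on all clopens:
  component: {23, 24, 25, 26}


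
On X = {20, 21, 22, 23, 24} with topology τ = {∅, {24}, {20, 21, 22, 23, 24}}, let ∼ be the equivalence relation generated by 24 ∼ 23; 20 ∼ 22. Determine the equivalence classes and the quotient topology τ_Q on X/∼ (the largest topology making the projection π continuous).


X/∼ = {[20=22], [21], [23=24]}; |τ_Q| = 2.

Equivalence classes: [20=22], [21], [23=24].
Quotient map π: X → X/∼ sends 20 ↦ [20=22], 21 ↦ [21], 22 ↦ [20=22], 23 ↦ [23=24], 24 ↦ [23=24].
For each subset V ⊆ X/∼, compute π^{-1}(V) ⊆ X and check whether π^{-1}(V) ∈ τ. V is open in τ_Q iff π^{-1}(V) ∈ τ.
  V = {}: π^{-1}(V) = ∅ ∈ τ ✓.
  V = {[20=22]}: π^{-1}(V) = {20, 22} ∉ τ ✗.
  V = {[21]}: π^{-1}(V) = {21} ∉ τ ✗.
  V = {[20=22], [21]}: π^{-1}(V) = {20, 21, 22} ∉ τ ✗.
  V = {[23=24]}: π^{-1}(V) = {23, 24} ∉ τ ✗.
  V = {[20=22], [23=24]}: π^{-1}(V) = {20, 22, 23, 24} ∉ τ ✗.
  V = {[21], [23=24]}: π^{-1}(V) = {21, 23, 24} ∉ τ ✗.
  V = {[20=22], [21], [23=24]}: π^{-1}(V) = {20, 21, 22, 23, 24} ∈ τ ✓.
Open sets in the quotient: τ_Q = {{}, {[20=22], [21], [23=24]}} (2 elements).


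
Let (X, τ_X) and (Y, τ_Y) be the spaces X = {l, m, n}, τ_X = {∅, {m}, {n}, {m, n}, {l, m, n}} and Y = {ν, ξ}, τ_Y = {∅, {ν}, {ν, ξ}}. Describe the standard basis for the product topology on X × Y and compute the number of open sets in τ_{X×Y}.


Basis B = {∅ × ∅, {m} × {ν}, {n} × {ν}, {m} × {ν, ξ}, {m, n} × {ν}, {n} × {ν, ξ}, {l, m, n} × {ν}, {m, n} × {ν, ξ}, {l, m, n} × {ν, ξ}}; |τ_{X×Y}| = 14.

Enumerate products U × V with U ∈ τ_X, V ∈ τ_Y (deduplicated):
  ∅ × ∅ = {} (∅)
  {m} × {ν} = {(m,ν)}
  {n} × {ν} = {(n,ν)}
  {m} × {ν, ξ} = {(m,ν), (m,ξ)}
  {m, n} × {ν} = {(m,ν), (n,ν)}
  {n} × {ν, ξ} = {(n,ν), (n,ξ)}
  {l, m, n} × {ν} = {(l,ν), (m,ν), (n,ν)}
  {m, n} × {ν, ξ} = {(m,ν), (m,ξ), (n,ν), (n,ξ)}
  {l, m, n} × {ν, ξ} = {(l,ν), (l,ξ), (m,ν), (m,ξ), (n,ν), (n,ξ)}
These 9 distinct sets form the basis B.
Close under arbitrary unions to get τ_{X×Y}; counting gives |τ_{X×Y}| = 14.


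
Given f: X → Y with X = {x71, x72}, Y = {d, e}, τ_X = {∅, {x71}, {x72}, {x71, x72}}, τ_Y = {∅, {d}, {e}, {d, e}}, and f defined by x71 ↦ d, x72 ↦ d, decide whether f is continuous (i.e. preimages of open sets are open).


f IS continuous.

Compute f^{-1}(U) for each U ∈ τ_Y:
  U = ∅: f^{-1}(U) = ∅ ∈ τ_X ✓.
  U = {d}: f^{-1}(U) = {x71, x72} ∈ τ_X ✓.
  U = {e}: f^{-1}(U) = ∅ ∈ τ_X ✓.
  U = {d, e}: f^{-1}(U) = {x71, x72} ∈ τ_X ✓.
Every preimage lies in τ_X, so f IS continuous.


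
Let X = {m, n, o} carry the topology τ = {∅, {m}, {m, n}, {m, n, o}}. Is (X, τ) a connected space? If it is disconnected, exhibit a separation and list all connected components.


(X, τ) is connected.

Find clopen sets (U ∈ τ with X ∖ U ∈ τ):
  U = ∅, X ∖ U = {m, n, o} — both open, so U is clopen.
  U = {m, n, o}, X ∖ U = ∅ — both open, so U is clopen.
Only trivial clopens (∅ and X) exist, so (X, τ) is connected.
Compute connected components by grouping points that agree on all clopens:
  component: {m, n, o}


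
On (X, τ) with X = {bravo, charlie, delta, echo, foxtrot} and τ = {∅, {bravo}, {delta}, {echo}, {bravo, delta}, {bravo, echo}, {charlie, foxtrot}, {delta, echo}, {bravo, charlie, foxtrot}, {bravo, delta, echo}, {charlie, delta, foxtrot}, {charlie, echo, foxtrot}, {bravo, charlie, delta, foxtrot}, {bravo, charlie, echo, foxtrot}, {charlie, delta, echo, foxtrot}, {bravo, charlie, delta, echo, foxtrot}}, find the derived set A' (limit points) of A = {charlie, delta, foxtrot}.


A' = {charlie, foxtrot}

For each x ∈ X, list the open sets U ∈ τ with x ∈ U, then check whether U ∩ (A ∖ {x}) ≠ ∅ for every such U.
  x = bravo: open {bravo} ∋ x has {bravo} ∩ (A ∖ {bravo}) = ∅, so x is NOT a limit point.
  x = charlie: opens ∋ x are {charlie, foxtrot}, {bravo, charlie, foxtrot}, {charlie, delta, foxtrot}, {charlie, echo, foxtrot}, {bravo, charlie, delta, foxtrot}, {bravo, charlie, echo, foxtrot}, {charlie, delta, echo, foxtrot}, {bravo, charlie, delta, echo, foxtrot}; each meets A ∖ {charlie}, so x IS a limit point.
  x = delta: open {delta} ∋ x has {delta} ∩ (A ∖ {delta}) = ∅, so x is NOT a limit point.
  x = echo: open {echo} ∋ x has {echo} ∩ (A ∖ {echo}) = ∅, so x is NOT a limit point.
  x = foxtrot: opens ∋ x are {charlie, foxtrot}, {bravo, charlie, foxtrot}, {charlie, delta, foxtrot}, {charlie, echo, foxtrot}, {bravo, charlie, delta, foxtrot}, {bravo, charlie, echo, foxtrot}, {charlie, delta, echo, foxtrot}, {bravo, charlie, delta, echo, foxtrot}; each meets A ∖ {foxtrot}, so x IS a limit point.
Collecting: A' = {charlie, foxtrot}.


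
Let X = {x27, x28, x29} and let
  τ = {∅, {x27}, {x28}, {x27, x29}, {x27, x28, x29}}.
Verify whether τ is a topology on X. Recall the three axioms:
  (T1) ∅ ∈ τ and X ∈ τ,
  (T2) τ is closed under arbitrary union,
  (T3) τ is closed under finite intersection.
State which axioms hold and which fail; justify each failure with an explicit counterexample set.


τ is NOT a topology on X.

Axiom (T1): ∅ ∈ τ? Yes; X ∈ τ? Yes.
Axiom (T2/T3): check pairwise unions and intersections of members of τ.
Counterexample for (T2): {x27} ∪ {x28} = {x27, x28} ∉ τ. Therefore τ is NOT a topology.


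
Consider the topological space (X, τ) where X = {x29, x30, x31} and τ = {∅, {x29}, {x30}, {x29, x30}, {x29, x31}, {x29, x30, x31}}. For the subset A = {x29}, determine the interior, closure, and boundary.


int(A) = {x29}, cl(A) = {x29, x31}, ∂A = {x31}.

Closed sets in (X, τ) are complements of opens:
  closed(X, τ) = {∅, {x30}, {x31}, {x29, x31}, {x30, x31}, {x29, x30, x31}}.
int(A) = ⋃ {U ∈ τ : U ⊆ A}. Opens contained in A: ∅, {x29}.
Taking the union of these: int(A) = {x29}.
cl(A) = ⋂ {C closed : A ⊆ C}. Closed sets containing A: {x29, x31}, {x29, x30, x31}.
Intersecting these: cl(A) = {x29, x31}.
∂A = cl(A) ∖ int(A) = {x29, x31} ∖ {x29} = {x31}.


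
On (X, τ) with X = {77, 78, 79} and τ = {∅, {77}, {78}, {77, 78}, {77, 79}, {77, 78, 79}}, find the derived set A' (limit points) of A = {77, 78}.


A' = {79}

For each x ∈ X, list the open sets U ∈ τ with x ∈ U, then check whether U ∩ (A ∖ {x}) ≠ ∅ for every such U.
  x = 77: open {77} ∋ x has {77} ∩ (A ∖ {77}) = ∅, so x is NOT a limit point.
  x = 78: open {78} ∋ x has {78} ∩ (A ∖ {78}) = ∅, so x is NOT a limit point.
  x = 79: opens ∋ x are {77, 79}, {77, 78, 79}; each meets A ∖ {79}, so x IS a limit point.
Collecting: A' = {79}.
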